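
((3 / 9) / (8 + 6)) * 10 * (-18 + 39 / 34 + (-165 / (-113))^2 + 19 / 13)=-374170285 / 118521858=-3.16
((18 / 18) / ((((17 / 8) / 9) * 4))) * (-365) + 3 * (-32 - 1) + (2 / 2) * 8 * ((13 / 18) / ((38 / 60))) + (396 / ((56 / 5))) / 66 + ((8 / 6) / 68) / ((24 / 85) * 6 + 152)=-42163176673 / 88613112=-475.81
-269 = -269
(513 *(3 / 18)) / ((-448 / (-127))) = 21717 / 896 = 24.24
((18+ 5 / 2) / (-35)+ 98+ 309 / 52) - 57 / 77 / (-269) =556629351 / 5385380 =103.36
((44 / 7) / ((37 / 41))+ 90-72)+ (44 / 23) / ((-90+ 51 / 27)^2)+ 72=363237940154 / 3746053493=96.97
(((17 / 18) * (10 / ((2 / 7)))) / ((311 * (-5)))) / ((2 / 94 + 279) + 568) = -5593 / 222856380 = -0.00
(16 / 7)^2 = 256 / 49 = 5.22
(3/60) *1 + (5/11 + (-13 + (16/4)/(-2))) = -3189/220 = -14.50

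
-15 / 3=-5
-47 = -47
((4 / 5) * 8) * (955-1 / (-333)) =10176512 / 1665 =6112.02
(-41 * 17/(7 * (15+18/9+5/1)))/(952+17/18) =-369/77693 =-0.00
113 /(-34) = -113 /34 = -3.32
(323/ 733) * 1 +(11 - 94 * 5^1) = -336124/ 733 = -458.56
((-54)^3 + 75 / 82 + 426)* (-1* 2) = 12877041 / 41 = 314074.17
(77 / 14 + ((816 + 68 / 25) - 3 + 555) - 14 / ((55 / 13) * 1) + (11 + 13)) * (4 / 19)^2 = 6146408 / 99275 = 61.91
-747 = -747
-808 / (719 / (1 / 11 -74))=656904 / 7909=83.06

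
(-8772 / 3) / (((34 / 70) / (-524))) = 3154480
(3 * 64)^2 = 36864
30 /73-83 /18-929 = -1226225 /1314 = -933.20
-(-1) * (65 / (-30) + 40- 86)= -289 / 6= -48.17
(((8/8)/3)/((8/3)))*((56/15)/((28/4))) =1/15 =0.07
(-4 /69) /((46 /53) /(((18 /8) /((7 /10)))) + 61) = -3180 /3360967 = -0.00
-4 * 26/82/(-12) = 13/123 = 0.11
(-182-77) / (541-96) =-259 / 445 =-0.58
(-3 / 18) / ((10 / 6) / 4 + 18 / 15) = -10 / 97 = -0.10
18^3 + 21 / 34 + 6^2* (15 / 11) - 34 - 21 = 2179189 / 374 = 5826.71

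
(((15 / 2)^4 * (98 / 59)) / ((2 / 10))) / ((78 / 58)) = 119896875 / 6136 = 19539.91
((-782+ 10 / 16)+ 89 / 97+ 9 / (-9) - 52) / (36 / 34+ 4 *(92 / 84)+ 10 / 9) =-127.23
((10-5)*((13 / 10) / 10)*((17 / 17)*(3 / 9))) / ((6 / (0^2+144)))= 26 / 5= 5.20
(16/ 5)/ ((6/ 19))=152/ 15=10.13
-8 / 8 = -1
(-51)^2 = 2601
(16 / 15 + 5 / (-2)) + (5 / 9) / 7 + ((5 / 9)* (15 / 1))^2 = 14299 / 210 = 68.09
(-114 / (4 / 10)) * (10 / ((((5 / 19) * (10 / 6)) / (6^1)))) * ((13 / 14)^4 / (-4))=278384067 / 38416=7246.57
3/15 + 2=11/5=2.20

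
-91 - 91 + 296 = 114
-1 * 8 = -8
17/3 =5.67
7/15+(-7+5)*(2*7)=-413/15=-27.53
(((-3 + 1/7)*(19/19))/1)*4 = -80/7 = -11.43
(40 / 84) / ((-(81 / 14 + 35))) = -20 / 1713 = -0.01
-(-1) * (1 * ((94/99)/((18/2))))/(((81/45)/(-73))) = -34310/8019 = -4.28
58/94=29/47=0.62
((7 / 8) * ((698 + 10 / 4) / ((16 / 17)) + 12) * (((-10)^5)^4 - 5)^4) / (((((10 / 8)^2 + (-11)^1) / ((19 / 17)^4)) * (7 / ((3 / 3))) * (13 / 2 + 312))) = -315389852099999999936922029580000000004730847781499999999842305073950000000001971186575625 / 64269075416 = -4907334515994649701791223000000000000000000000000000000000000000000000000000000.00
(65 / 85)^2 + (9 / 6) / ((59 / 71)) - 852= -28973405 / 34102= -849.61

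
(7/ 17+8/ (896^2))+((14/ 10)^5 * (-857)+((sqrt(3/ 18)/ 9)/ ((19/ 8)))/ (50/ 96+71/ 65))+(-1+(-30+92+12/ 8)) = -24236914183291/ 5331200000+4160 * sqrt(6)/ 860643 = -4546.23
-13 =-13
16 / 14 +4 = 36 / 7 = 5.14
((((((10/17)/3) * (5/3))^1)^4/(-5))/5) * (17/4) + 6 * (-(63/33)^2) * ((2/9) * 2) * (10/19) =-379217797180/74106409707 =-5.12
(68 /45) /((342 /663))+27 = 76769 /2565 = 29.93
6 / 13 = 0.46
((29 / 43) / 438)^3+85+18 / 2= 94.00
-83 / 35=-2.37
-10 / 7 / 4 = -5 / 14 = -0.36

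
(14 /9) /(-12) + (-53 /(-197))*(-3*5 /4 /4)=-32497 /85104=-0.38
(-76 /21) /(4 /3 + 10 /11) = -418 /259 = -1.61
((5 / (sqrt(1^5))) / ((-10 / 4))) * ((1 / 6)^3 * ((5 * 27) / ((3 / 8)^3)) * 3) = -640 / 9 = -71.11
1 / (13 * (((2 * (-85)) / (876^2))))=-383688 / 1105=-347.23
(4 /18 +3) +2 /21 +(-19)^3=-431908 /63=-6855.68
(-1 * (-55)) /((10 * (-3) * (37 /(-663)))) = 2431 /74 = 32.85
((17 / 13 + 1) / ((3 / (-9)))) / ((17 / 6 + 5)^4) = -116640 / 63435853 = -0.00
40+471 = 511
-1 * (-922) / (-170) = -461 / 85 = -5.42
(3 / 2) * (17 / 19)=51 / 38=1.34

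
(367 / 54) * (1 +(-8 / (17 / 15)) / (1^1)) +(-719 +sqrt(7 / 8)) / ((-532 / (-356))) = -63771271 / 122094 +89 * sqrt(14) / 532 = -521.69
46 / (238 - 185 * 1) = 46 / 53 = 0.87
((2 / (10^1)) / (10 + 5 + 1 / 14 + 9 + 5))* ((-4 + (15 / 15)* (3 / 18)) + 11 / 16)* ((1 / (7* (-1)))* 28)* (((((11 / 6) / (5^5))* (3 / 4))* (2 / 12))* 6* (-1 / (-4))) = 1057 / 111000000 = 0.00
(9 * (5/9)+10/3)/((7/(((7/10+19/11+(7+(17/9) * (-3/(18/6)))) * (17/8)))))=634355/33264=19.07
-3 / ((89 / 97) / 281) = -81771 / 89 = -918.78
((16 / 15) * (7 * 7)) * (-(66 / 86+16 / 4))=-32144 / 129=-249.18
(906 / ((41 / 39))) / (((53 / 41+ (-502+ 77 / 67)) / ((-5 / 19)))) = 5918445 / 13036717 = 0.45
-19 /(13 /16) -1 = -317 /13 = -24.38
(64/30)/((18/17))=2.01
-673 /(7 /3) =-2019 /7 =-288.43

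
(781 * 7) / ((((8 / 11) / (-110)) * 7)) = -472505 / 4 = -118126.25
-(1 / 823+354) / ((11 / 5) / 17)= -24764155 / 9053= -2735.46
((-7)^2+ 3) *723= 37596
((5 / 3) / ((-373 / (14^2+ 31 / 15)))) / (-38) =0.02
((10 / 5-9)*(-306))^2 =4588164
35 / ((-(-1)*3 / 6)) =70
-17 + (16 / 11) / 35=-6529 / 385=-16.96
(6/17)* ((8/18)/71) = 8/3621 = 0.00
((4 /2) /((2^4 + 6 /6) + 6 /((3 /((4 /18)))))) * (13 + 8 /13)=3186 /2041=1.56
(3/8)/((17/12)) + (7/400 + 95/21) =686299/142800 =4.81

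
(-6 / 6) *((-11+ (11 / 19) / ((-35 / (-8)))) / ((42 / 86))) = 103587 / 4655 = 22.25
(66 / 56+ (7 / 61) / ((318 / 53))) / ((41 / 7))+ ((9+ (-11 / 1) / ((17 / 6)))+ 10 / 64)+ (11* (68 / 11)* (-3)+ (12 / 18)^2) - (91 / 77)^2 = -199.47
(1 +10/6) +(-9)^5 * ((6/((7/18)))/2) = -9565882/21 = -455518.19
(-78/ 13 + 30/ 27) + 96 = 820/ 9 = 91.11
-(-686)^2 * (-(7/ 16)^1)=823543/ 4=205885.75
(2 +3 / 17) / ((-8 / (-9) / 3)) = 999 / 136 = 7.35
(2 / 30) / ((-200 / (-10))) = 1 / 300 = 0.00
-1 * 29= -29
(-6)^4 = 1296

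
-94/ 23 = -4.09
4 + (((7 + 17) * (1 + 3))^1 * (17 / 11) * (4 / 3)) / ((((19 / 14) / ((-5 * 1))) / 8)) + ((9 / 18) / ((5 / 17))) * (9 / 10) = -121740423 / 20900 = -5824.90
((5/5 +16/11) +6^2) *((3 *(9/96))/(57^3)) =141/2414368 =0.00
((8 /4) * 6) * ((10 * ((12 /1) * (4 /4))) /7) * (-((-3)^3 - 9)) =51840 /7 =7405.71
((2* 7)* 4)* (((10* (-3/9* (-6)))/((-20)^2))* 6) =84/5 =16.80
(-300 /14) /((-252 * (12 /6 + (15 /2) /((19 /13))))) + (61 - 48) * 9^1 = 117.01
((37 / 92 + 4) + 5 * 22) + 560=62045 / 92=674.40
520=520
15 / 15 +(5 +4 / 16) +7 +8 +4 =101 / 4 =25.25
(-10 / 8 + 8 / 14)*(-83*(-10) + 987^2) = -18524981 / 28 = -661606.46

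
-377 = -377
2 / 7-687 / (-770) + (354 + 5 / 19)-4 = 5141583 / 14630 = 351.44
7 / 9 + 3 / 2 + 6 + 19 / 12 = 355 / 36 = 9.86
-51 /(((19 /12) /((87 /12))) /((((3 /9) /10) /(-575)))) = 1479 /109250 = 0.01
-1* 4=-4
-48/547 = -0.09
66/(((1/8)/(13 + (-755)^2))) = 300980064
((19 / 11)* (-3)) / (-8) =57 / 88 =0.65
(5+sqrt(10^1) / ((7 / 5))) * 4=29.04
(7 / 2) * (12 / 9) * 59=826 / 3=275.33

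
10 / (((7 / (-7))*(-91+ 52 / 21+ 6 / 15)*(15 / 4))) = 280 / 9253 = 0.03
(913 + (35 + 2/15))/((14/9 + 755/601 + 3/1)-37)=-25642266/843485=-30.40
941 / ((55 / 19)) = 17879 / 55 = 325.07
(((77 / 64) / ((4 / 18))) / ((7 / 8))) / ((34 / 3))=297 / 544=0.55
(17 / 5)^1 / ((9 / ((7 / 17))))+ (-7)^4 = 108052 / 45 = 2401.16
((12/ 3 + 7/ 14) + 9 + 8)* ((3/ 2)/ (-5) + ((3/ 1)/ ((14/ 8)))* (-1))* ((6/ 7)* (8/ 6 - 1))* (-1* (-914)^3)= -9447786605.04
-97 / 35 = -2.77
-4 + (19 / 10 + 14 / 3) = 2.57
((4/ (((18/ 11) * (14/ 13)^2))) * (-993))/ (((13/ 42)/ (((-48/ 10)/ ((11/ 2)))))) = 206544/ 35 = 5901.26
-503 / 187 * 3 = -1509 / 187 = -8.07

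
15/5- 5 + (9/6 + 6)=11/2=5.50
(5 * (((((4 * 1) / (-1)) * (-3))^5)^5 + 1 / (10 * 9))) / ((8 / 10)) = 429282974898310558320584294405 / 72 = 5962263540254313310008115000.00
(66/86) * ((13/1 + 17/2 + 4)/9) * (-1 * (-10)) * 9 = 8415/43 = 195.70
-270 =-270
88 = 88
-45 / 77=-0.58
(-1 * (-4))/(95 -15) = 1/20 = 0.05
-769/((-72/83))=63827/72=886.49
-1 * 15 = -15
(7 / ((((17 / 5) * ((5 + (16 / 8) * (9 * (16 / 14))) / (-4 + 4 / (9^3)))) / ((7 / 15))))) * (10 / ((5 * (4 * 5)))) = -499408 / 33275205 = -0.02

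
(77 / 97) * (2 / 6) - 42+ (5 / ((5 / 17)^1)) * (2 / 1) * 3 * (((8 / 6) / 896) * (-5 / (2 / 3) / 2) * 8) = -754325 / 16296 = -46.29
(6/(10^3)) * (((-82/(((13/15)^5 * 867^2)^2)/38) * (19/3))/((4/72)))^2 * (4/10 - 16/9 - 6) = -135769487261352539062500/924804188839572698068902565619693875331281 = -0.00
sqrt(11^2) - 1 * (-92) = 103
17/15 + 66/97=2639/1455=1.81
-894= -894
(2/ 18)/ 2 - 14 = -251/ 18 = -13.94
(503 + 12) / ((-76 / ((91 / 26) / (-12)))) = 3605 / 1824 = 1.98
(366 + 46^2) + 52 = 2534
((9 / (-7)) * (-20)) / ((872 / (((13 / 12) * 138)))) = 13455 / 3052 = 4.41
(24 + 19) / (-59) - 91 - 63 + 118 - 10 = -2757 / 59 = -46.73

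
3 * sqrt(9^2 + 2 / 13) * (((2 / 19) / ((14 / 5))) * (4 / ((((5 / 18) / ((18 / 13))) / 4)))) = 15552 * sqrt(13715) / 22477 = 81.03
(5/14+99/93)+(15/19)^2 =320387/156674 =2.04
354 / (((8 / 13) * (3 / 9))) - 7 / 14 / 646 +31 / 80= 1726.14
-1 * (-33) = 33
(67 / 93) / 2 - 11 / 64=1121 / 5952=0.19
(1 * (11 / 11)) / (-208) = -1 / 208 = -0.00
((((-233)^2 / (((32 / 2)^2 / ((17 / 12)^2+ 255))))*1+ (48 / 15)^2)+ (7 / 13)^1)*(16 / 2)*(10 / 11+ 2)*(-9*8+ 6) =-653113154917 / 7800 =-83732455.76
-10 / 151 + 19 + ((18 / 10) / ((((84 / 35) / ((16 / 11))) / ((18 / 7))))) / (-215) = 47298129 / 2499805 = 18.92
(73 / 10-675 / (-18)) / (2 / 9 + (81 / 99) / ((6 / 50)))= 22176 / 3485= 6.36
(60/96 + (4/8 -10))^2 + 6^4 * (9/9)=87985/64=1374.77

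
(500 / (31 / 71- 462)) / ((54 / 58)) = -1029500 / 884817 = -1.16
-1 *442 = -442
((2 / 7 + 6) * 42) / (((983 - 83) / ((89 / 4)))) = 6.53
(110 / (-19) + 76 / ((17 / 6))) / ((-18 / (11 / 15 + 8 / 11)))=-818677 / 479655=-1.71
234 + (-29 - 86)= 119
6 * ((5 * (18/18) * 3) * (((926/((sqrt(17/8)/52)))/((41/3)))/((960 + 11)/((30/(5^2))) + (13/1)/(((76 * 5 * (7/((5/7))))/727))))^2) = 1875277403583087329280/2350035524720898713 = 797.98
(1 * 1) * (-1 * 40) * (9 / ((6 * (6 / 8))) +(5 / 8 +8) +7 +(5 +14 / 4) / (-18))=-6175 / 9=-686.11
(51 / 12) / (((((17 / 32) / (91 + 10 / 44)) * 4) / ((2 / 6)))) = 669 / 11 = 60.82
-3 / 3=-1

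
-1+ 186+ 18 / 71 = 13153 / 71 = 185.25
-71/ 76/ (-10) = 71/ 760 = 0.09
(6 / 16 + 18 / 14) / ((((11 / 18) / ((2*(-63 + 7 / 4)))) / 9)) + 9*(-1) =-264447 / 88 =-3005.08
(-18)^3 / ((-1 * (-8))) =-729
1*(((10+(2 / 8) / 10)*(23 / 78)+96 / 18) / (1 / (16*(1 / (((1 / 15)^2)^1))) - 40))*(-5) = 1939725 / 1871987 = 1.04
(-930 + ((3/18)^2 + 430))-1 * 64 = -20303/36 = -563.97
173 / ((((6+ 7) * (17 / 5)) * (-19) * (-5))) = 173 / 4199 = 0.04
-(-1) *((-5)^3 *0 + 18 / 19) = 18 / 19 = 0.95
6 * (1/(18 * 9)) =1/27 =0.04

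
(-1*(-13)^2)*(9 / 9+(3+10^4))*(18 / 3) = -10144056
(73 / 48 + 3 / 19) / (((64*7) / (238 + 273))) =111763 / 58368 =1.91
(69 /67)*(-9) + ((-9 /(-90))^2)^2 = -6209933 /670000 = -9.27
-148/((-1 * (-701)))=-148/701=-0.21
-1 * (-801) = 801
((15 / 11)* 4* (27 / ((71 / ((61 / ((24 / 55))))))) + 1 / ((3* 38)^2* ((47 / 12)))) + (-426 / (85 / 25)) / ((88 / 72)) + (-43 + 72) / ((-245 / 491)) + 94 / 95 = 8631214316269 / 66229632546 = 130.32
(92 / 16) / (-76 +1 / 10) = -5 / 66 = -0.08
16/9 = 1.78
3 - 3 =0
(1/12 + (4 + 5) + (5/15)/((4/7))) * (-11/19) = -319/57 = -5.60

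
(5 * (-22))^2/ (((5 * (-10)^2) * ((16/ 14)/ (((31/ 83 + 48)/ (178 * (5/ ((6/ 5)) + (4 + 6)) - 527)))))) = 185493/ 361216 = 0.51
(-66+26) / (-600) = 0.07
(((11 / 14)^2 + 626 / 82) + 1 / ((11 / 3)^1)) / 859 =753507 / 75932164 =0.01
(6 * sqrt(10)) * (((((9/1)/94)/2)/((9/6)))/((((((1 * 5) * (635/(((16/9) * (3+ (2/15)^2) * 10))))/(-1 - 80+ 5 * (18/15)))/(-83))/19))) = 1210.20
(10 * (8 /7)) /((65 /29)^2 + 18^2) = 0.03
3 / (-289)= -0.01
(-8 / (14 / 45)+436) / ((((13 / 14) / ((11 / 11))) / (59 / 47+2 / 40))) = 1761972 / 3055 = 576.75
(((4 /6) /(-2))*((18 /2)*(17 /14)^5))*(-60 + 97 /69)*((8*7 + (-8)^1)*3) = 51664336659 /773122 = 66825.59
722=722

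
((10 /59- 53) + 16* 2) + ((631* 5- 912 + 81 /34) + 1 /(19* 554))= 11742940308 /5278789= 2224.55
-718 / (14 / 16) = -820.57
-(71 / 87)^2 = -5041 / 7569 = -0.67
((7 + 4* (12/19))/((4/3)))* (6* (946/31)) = 770517/589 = 1308.18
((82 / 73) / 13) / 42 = 41 / 19929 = 0.00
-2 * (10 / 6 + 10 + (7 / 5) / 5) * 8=-14336 / 75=-191.15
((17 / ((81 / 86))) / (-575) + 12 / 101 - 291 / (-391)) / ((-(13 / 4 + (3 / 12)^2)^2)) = -17026002176 / 224633693475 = -0.08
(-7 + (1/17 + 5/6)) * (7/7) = -6.11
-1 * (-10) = 10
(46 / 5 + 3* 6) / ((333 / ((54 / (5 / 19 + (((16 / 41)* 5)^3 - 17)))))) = -534275592 / 1127471215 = -0.47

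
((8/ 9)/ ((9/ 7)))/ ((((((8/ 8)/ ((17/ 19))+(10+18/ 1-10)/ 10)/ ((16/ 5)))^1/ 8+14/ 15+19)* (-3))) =-76160/ 6625233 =-0.01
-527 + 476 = -51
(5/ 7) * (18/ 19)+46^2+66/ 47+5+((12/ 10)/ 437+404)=1816632019/ 718865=2527.08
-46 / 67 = -0.69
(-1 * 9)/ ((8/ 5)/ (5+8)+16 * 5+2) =-585/ 5338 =-0.11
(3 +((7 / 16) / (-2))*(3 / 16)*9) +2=2371 / 512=4.63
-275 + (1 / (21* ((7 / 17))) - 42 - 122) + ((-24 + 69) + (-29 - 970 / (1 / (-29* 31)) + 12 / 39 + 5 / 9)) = 4996928543 / 5733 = 871607.98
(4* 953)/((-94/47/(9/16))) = -1072.12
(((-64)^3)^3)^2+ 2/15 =324518553658426726783156000000000.00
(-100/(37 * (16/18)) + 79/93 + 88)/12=590537/82584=7.15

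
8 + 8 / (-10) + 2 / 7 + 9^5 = 2066977 / 35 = 59056.49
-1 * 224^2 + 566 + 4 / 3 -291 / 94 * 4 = -6996568 / 141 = -49621.05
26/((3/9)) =78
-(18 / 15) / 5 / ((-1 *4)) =3 / 50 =0.06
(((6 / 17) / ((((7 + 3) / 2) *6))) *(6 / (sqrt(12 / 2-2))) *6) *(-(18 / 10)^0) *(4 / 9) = -8 / 85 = -0.09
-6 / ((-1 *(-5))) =-6 / 5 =-1.20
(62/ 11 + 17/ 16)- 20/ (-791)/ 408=47562479/ 7100016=6.70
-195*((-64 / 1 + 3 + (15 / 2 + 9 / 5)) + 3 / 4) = 39741 / 4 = 9935.25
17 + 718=735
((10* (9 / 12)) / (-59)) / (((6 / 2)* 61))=-5 / 7198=-0.00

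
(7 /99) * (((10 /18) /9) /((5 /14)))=98 /8019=0.01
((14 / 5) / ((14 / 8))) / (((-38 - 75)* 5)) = -8 / 2825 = -0.00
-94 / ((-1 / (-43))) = -4042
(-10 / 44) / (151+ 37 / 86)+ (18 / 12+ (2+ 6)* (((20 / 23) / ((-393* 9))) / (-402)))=780024217751 / 520535274534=1.50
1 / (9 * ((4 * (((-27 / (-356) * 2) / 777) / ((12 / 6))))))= 23051 / 81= 284.58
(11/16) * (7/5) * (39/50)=3003/4000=0.75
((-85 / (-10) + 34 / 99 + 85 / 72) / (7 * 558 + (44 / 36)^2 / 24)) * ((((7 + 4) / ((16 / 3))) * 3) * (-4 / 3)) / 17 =-37827 / 30373540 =-0.00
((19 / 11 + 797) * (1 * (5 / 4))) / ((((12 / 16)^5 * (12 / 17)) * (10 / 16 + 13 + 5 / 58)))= 11088634880 / 25508439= 434.70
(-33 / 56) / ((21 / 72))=-99 / 49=-2.02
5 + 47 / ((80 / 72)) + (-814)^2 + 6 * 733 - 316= 6667253 / 10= 666725.30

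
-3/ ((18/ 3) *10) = -1/ 20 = -0.05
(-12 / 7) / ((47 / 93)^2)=-103788 / 15463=-6.71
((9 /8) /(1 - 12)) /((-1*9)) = 1 /88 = 0.01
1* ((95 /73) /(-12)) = -95 /876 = -0.11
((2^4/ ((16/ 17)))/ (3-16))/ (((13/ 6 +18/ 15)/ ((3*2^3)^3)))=-7050240/ 1313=-5369.57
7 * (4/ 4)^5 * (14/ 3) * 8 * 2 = 1568/ 3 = 522.67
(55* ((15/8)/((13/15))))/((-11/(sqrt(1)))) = -1125/104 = -10.82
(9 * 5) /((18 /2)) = 5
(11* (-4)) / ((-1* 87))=44 / 87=0.51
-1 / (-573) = 1 / 573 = 0.00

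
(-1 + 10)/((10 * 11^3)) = 9/13310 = 0.00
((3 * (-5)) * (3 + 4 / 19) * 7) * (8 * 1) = -51240 / 19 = -2696.84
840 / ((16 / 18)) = 945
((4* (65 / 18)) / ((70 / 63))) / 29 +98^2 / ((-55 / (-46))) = 12812451 / 1595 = 8032.88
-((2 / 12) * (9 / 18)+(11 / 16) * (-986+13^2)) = 26957 / 48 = 561.60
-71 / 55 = -1.29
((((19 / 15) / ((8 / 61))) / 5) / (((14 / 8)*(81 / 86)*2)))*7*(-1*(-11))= 548207 / 12150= 45.12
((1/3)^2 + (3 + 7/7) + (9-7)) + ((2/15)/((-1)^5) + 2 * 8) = 989/45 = 21.98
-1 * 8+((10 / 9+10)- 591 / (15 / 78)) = -138154 / 45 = -3070.09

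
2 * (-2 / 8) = -1 / 2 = -0.50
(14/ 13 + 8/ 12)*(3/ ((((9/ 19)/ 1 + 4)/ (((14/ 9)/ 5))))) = 1064/ 2925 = 0.36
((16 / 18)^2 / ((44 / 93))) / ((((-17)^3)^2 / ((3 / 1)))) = 496 / 2389619331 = 0.00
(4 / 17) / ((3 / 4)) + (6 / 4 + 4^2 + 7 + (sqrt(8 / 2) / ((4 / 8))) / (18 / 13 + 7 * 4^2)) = 1867999 / 75174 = 24.85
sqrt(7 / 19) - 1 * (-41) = sqrt(133) / 19 + 41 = 41.61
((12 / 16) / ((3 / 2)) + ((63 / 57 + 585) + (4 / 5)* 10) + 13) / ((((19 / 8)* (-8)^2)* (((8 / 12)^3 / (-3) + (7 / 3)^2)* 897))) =623403 / 747801392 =0.00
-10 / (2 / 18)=-90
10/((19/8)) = 80/19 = 4.21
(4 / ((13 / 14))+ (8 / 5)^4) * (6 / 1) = 529488 / 8125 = 65.17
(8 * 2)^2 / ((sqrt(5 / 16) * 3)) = 1024 * sqrt(5) / 15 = 152.65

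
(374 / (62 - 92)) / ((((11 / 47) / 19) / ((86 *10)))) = -2611132 / 3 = -870377.33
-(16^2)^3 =-16777216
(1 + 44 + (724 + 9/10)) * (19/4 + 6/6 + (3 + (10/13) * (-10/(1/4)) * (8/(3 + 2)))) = -3241279/104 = -31166.14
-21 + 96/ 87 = -577/ 29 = -19.90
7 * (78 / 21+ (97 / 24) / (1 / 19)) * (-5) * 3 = -67625 / 8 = -8453.12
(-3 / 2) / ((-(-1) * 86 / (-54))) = 81 / 86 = 0.94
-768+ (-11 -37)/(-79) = -60624/79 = -767.39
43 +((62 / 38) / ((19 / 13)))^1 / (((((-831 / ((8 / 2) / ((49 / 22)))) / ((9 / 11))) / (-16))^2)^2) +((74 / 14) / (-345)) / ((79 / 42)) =4785438271169616197633261 / 111310345281363773364085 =42.99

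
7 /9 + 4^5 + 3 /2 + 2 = 18509 /18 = 1028.28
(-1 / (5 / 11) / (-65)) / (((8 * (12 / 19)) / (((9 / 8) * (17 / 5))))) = 10659 / 416000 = 0.03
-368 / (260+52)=-46 / 39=-1.18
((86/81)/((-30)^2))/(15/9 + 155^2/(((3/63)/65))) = 43/1195345917000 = 0.00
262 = 262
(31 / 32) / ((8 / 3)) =93 / 256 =0.36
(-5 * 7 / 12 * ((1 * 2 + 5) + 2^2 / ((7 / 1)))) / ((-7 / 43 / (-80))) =-227900 / 21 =-10852.38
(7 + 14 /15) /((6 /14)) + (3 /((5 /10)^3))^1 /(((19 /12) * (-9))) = 14387 /855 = 16.83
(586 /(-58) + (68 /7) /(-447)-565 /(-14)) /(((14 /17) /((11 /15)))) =1025986159 /38111220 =26.92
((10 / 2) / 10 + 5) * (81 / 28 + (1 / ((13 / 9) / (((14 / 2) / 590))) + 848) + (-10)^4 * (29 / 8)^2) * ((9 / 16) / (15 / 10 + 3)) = 78109750851 / 859040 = 90926.79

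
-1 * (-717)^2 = -514089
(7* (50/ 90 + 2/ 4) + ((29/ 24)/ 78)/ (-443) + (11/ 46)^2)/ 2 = 3266558567/ 877395168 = 3.72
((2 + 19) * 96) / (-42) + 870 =822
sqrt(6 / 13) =sqrt(78) / 13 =0.68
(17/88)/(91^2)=17/728728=0.00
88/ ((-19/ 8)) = -704/ 19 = -37.05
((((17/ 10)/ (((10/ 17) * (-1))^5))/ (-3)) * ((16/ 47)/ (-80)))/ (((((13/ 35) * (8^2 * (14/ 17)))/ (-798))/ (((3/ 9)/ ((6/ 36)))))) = 54575043509/ 19552000000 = 2.79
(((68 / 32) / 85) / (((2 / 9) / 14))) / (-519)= -21 / 6920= -0.00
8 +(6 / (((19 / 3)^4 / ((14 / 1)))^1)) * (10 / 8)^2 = 8.08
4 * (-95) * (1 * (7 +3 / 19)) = -2720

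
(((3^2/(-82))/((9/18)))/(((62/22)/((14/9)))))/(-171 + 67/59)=4543/6368981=0.00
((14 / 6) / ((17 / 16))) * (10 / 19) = 1120 / 969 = 1.16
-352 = -352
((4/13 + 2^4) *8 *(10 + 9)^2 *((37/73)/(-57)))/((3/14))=-16692032/8541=-1954.34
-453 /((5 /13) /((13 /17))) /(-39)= 1963 /85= 23.09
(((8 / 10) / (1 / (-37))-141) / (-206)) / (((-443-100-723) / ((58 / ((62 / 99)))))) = -816321 / 13474460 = -0.06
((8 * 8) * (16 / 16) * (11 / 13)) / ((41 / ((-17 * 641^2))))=-4917423808 / 533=-9225935.85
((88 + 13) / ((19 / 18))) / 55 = 1818 / 1045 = 1.74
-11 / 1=-11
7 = 7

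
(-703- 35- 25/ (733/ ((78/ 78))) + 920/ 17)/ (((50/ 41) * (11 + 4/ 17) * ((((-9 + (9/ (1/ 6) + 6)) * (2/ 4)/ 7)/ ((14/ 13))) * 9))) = -11414177698/ 6961649175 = -1.64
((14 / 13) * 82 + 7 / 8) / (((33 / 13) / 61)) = 565775 / 264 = 2143.09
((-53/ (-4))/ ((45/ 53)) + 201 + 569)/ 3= 141409/ 540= 261.87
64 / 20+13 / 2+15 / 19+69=15103 / 190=79.49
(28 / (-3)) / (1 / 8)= -224 / 3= -74.67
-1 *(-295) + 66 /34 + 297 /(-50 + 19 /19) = 242303 /833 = 290.88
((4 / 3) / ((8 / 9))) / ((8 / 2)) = 3 / 8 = 0.38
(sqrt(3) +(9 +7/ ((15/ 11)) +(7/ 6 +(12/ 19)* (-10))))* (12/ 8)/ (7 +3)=3* sqrt(3)/ 20 +5121/ 3800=1.61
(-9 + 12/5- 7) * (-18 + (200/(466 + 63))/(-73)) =47280808/193085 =244.87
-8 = -8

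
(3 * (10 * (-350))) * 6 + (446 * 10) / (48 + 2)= -314554 / 5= -62910.80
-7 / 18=-0.39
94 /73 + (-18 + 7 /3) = -3149 /219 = -14.38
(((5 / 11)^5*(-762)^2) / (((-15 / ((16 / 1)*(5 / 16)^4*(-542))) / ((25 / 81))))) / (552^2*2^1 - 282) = 42685146484375 / 1356139258113024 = 0.03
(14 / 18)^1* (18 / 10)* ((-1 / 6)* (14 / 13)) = -49 / 195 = -0.25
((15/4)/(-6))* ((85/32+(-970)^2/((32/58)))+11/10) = -272861601/256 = -1065865.63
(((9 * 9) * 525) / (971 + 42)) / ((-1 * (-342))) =0.12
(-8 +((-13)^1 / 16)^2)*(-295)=554305 / 256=2165.25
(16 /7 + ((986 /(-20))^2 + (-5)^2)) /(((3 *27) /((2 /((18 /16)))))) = 2293924 /42525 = 53.94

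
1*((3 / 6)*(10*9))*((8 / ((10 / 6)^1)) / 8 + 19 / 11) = 104.73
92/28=23/7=3.29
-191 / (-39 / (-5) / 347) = -331385 / 39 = -8497.05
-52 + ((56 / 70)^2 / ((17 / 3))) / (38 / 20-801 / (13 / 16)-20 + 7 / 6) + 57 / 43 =-18108696013 / 357353005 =-50.67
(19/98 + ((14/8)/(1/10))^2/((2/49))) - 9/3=2940125/392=7500.32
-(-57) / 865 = 57 / 865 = 0.07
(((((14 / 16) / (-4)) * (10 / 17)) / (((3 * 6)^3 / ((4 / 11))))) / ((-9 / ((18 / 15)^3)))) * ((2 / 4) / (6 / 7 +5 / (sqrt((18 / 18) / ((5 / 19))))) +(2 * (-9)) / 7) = -0.00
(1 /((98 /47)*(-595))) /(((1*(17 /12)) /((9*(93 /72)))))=-13113 /1982540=-0.01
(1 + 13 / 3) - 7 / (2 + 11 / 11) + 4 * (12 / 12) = 7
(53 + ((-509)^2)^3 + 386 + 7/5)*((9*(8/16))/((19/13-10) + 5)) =-10173316597135895619/460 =-22115905645947599.17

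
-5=-5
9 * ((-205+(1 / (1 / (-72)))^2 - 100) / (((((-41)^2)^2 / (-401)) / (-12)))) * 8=41229216 / 68921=598.21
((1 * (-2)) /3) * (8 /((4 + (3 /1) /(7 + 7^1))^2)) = -3136 /10443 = -0.30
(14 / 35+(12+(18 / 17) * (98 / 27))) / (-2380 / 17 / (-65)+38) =26923 / 66555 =0.40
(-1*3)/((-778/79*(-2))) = -237/1556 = -0.15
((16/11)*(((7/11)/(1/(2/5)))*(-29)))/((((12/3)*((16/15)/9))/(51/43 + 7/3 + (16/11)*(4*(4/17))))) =-107721747/972961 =-110.72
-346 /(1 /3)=-1038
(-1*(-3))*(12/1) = 36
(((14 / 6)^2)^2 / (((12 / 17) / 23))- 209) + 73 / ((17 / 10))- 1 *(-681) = 1480.78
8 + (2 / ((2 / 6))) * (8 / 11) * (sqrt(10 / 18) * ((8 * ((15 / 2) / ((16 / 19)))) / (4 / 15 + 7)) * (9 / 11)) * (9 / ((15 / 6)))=8 + 554040 * sqrt(5) / 13189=101.93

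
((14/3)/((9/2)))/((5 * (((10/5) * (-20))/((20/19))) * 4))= -7/5130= -0.00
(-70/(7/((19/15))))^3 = -2032.30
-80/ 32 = -5/ 2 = -2.50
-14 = -14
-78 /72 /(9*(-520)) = 1 /4320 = 0.00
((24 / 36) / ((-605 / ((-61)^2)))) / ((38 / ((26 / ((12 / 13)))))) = -628849 / 206910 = -3.04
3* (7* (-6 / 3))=-42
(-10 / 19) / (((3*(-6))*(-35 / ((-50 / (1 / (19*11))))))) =550 / 63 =8.73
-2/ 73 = -0.03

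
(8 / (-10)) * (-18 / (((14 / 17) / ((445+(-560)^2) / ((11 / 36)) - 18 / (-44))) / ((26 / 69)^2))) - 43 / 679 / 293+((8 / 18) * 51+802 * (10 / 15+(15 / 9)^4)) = 1199557588115040941 / 468857400165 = 2558469.99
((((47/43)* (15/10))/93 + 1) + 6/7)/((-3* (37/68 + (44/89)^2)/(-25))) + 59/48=160112759869/7609169232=21.04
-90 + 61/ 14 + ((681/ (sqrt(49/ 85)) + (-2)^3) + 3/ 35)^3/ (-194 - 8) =818223478433/ 8660750 - 335638447236*sqrt(85)/ 866075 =-3478464.61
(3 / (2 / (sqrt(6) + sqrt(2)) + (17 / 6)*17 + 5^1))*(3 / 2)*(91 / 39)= 0.20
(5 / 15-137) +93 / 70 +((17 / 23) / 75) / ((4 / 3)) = -6536473 / 48300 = -135.33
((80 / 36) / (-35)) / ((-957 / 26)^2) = -2704 / 57698487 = -0.00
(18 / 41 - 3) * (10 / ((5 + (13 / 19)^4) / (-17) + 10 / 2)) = -2326229850 / 426281879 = -5.46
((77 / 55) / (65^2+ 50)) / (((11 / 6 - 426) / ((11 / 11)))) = -14 / 18133125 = -0.00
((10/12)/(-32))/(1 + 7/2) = -5/864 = -0.01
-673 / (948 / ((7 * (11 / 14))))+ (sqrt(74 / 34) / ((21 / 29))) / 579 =-7403 / 1896+ 29 * sqrt(629) / 206703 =-3.90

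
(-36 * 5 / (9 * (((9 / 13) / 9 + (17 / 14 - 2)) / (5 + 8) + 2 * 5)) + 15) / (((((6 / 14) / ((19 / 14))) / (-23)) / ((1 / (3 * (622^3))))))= -0.00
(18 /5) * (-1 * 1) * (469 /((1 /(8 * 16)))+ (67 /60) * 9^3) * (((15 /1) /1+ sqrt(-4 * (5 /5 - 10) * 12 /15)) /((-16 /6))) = 98570601 * sqrt(5) /500+ 98570601 /80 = 1672953.64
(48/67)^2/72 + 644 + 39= 683.01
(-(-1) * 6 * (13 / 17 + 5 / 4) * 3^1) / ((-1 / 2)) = -1233 / 17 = -72.53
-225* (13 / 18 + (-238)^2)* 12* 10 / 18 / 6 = -127450625 / 9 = -14161180.56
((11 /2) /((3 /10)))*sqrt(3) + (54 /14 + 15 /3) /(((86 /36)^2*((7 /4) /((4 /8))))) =40176 /90601 + 55*sqrt(3) /3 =32.20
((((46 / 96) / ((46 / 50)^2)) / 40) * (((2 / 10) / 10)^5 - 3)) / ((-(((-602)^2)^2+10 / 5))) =937499999 / 2899913435533440000000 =0.00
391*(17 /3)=6647 /3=2215.67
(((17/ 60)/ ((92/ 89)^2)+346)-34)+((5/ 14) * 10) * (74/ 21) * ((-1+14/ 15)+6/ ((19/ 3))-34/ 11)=4438087768451/ 15602368320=284.45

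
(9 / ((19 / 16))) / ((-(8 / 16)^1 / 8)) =-121.26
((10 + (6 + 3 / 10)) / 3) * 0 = 0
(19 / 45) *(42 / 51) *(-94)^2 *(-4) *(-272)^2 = -40915345408 / 45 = -909229897.96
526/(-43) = -526/43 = -12.23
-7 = -7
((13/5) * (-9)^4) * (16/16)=85293/5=17058.60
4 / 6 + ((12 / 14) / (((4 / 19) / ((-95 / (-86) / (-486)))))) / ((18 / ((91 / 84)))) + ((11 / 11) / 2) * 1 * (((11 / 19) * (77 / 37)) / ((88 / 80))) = 35948794921 / 29617648704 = 1.21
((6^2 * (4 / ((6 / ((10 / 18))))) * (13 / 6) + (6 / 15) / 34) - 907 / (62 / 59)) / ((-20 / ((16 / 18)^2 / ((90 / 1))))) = 158266748 / 432205875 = 0.37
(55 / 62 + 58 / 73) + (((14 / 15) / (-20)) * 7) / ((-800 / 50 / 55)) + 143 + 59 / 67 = 10675462199 / 72778080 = 146.69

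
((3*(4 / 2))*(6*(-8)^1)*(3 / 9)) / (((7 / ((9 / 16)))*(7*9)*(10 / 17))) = -51 / 245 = -0.21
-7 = -7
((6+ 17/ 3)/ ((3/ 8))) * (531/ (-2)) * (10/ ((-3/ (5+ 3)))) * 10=6608000/ 3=2202666.67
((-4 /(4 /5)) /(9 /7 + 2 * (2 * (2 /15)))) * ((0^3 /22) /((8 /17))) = 0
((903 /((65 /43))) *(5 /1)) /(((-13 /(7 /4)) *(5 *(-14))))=38829 /6760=5.74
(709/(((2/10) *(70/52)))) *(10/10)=18434/7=2633.43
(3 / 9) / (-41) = -1 / 123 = -0.01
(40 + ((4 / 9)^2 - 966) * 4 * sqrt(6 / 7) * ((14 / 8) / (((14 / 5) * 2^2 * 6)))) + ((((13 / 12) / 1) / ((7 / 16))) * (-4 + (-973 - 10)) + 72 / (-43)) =-103444 / 43 - 195575 * sqrt(42) / 13608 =-2498.82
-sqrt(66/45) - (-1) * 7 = 7 - sqrt(330)/15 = 5.79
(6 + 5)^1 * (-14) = -154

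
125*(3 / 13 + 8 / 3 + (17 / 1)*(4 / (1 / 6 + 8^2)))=1485425 / 3003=494.65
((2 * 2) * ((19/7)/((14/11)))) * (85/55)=646/49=13.18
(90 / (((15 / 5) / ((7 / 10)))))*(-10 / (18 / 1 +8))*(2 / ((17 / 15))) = -3150 / 221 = -14.25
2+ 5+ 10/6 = 26/3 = 8.67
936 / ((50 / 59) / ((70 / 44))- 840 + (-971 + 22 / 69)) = -26673192 / 51583801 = -0.52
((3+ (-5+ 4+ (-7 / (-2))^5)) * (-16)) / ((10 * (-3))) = 16871 / 60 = 281.18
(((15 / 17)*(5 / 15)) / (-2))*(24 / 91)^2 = -1440 / 140777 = -0.01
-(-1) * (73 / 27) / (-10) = -0.27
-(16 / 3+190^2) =-108316 / 3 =-36105.33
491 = 491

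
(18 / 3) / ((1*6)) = 1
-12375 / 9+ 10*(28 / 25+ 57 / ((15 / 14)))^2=3516453 / 125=28131.62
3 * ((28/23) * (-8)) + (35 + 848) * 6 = 121182/23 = 5268.78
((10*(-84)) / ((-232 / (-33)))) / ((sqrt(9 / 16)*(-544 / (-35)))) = -40425 / 3944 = -10.25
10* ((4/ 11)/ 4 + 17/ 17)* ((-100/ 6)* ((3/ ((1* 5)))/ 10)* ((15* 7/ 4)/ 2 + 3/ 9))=-1615/ 11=-146.82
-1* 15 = -15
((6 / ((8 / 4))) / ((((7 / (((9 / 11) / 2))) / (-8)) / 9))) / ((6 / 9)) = -1458 / 77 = -18.94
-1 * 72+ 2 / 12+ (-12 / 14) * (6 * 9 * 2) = -6905 / 42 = -164.40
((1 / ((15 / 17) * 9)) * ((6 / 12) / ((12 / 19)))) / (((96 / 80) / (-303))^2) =6355.95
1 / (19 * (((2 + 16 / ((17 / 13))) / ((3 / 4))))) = 51 / 18392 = 0.00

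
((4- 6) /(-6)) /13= 0.03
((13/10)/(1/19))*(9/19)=117/10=11.70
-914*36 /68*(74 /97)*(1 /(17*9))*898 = -60737128 /28033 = -2166.63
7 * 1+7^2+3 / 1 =59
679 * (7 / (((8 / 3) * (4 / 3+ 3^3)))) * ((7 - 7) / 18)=0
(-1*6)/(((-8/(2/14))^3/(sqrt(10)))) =3*sqrt(10)/87808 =0.00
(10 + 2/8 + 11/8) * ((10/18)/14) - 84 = -28069/336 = -83.54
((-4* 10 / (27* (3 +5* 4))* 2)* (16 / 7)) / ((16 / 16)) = -1280 / 4347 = -0.29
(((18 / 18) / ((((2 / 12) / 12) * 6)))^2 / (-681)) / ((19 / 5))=-240 / 4313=-0.06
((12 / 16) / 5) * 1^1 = 3 / 20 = 0.15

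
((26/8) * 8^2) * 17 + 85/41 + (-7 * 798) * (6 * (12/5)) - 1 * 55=-15775842/205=-76955.33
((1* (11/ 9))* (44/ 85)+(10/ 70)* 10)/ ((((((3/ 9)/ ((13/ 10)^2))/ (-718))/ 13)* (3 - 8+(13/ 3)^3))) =-39176660133/ 30672250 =-1277.27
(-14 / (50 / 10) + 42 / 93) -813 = -126379 / 155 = -815.35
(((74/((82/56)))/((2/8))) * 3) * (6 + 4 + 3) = 323232/41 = 7883.71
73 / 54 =1.35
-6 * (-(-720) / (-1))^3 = 2239488000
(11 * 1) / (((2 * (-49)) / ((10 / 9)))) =-55 / 441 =-0.12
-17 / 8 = -2.12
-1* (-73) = 73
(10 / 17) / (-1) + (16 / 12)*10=650 / 51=12.75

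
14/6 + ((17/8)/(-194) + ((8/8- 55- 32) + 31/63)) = -8133551/97776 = -83.19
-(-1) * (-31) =-31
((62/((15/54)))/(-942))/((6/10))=-62/157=-0.39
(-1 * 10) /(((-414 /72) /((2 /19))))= 80 /437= 0.18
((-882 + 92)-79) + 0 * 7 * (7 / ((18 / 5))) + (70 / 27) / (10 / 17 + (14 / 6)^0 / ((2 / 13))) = -5652203 / 6507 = -868.63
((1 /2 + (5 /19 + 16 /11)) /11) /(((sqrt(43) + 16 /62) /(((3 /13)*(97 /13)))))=0.05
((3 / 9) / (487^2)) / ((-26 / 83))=-83 / 18499182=-0.00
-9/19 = -0.47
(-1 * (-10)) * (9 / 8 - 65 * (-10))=26045 / 4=6511.25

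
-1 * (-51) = 51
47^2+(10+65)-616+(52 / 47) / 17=1332784 / 799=1668.07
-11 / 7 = -1.57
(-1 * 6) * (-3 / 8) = 9 / 4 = 2.25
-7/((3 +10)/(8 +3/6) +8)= -119/162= -0.73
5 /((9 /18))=10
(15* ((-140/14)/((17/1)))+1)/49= -19/119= -0.16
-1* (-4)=4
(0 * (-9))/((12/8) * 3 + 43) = 0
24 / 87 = 8 / 29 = 0.28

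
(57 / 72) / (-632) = -19 / 15168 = -0.00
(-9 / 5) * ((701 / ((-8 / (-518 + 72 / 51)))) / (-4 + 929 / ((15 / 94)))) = -83108457 / 5934088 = -14.01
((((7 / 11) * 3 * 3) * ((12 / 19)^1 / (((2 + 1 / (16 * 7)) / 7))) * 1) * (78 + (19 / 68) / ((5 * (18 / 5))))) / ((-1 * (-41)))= 23.98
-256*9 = -2304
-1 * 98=-98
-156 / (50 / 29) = -2262 / 25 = -90.48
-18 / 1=-18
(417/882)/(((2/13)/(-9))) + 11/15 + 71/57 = -478147/18620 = -25.68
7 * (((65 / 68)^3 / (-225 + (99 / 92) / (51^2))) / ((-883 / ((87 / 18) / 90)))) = 256444825 / 155174642229312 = 0.00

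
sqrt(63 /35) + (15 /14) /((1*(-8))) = -15 /112 + 3*sqrt(5) /5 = 1.21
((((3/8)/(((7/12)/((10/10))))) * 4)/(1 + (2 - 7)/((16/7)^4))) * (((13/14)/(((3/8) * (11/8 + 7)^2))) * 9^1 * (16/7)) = 188441690112/82423126037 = 2.29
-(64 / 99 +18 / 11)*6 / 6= -226 / 99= -2.28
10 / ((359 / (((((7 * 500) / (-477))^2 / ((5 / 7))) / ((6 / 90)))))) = 857500000 / 27227637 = 31.49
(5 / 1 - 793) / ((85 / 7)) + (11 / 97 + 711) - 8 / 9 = 47886742 / 74205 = 645.33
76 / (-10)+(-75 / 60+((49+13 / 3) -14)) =30.48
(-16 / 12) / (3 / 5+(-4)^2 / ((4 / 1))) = -20 / 69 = -0.29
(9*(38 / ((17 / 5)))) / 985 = 342 / 3349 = 0.10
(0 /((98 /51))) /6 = 0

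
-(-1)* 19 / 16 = 19 / 16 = 1.19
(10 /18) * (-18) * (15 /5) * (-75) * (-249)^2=139502250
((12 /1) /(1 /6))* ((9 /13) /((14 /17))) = 5508 /91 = 60.53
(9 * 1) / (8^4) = 9 / 4096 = 0.00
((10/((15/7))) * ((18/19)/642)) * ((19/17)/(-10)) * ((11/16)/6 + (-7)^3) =230419/873120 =0.26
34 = 34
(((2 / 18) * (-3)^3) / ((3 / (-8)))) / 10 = 4 / 5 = 0.80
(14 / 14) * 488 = 488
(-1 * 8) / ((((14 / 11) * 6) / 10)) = -220 / 21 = -10.48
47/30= 1.57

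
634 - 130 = 504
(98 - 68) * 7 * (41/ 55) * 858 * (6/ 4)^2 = 302211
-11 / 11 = -1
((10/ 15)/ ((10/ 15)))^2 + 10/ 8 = 9/ 4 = 2.25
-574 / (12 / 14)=-2009 / 3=-669.67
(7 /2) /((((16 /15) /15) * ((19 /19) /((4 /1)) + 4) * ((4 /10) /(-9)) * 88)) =-70875 /23936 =-2.96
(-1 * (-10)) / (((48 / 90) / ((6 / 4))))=225 / 8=28.12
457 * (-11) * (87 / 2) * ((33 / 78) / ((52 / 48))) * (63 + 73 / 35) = -5558288.03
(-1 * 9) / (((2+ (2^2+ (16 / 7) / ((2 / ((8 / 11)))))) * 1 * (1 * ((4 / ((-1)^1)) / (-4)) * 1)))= -693 / 526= -1.32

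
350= 350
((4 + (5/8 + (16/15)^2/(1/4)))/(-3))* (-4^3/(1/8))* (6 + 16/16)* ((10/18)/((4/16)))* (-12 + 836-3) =24300338944/1215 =20000278.97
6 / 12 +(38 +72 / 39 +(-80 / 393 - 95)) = -560533 / 10218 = -54.86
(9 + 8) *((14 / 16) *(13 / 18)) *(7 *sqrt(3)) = 10829 *sqrt(3) / 144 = 130.25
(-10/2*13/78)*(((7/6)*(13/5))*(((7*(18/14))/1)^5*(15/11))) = -8955765/44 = -203540.11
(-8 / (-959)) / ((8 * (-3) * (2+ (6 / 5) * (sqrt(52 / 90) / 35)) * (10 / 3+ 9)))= -21875 / 1552117662+ 25 * sqrt(130) / 1552117662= -0.00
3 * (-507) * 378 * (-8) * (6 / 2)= 13798512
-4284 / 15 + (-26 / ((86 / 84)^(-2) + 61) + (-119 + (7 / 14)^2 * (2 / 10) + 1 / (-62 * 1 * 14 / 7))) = -14381338329 / 35511430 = -404.98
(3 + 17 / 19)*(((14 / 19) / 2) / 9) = 518 / 3249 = 0.16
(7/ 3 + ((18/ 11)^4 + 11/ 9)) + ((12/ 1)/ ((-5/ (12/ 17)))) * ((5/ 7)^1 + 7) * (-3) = 49.93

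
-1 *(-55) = 55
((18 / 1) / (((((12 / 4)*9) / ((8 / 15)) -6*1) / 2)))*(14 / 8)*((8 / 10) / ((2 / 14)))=7.91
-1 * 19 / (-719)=19 / 719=0.03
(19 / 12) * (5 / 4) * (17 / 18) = 1615 / 864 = 1.87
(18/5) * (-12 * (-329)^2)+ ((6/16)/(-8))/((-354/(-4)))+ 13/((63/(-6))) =-926972705833/198240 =-4676012.44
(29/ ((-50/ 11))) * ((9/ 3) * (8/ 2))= -76.56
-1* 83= -83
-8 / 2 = -4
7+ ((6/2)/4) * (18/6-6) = 4.75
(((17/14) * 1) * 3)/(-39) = -17/182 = -0.09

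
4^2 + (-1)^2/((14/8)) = 116/7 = 16.57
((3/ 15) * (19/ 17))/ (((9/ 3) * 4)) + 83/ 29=2.88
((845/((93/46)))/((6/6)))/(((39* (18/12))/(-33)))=-235.77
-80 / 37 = -2.16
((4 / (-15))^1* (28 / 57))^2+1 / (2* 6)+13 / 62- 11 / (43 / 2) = -785246867 / 3897825300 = -0.20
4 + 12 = 16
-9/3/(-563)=3/563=0.01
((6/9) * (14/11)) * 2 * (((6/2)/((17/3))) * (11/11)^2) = 0.90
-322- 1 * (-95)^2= -9347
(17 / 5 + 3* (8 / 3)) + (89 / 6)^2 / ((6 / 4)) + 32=51323 / 270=190.09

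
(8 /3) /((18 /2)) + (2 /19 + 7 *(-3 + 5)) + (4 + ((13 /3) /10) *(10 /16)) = 153263 /8208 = 18.67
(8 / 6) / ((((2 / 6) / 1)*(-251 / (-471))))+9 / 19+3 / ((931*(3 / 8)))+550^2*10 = 706886891703 / 233681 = 3025007.99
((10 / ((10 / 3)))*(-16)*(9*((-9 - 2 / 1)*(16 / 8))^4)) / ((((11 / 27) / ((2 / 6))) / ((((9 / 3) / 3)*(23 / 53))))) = -1904373504 / 53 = -35931575.55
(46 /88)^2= 529 /1936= 0.27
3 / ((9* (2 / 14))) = 7 / 3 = 2.33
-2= -2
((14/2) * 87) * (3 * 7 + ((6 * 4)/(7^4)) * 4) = 12813.35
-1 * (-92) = 92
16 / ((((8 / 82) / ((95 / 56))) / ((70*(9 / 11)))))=175275 / 11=15934.09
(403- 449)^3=-97336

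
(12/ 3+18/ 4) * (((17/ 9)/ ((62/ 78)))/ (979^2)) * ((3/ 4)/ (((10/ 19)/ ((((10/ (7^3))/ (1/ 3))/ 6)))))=71383/ 163057650448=0.00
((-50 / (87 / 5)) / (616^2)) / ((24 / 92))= -2875 / 99038016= -0.00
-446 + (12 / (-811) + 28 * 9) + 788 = 481722 / 811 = 593.99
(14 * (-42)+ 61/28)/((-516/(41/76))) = 672523/1098048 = 0.61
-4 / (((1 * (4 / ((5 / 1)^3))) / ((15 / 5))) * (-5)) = 75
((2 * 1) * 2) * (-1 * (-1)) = 4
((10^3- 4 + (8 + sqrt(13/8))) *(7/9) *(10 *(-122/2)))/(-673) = 2135 *sqrt(26)/12114 + 4287080/6057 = 708.69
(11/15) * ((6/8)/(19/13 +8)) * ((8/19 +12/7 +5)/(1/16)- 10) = 330187/54530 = 6.06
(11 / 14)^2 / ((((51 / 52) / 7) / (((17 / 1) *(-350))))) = -78650 / 3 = -26216.67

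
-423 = -423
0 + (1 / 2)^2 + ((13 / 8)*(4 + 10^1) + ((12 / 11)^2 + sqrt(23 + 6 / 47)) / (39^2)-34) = -224923 / 20449 + sqrt(51089) / 71487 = -11.00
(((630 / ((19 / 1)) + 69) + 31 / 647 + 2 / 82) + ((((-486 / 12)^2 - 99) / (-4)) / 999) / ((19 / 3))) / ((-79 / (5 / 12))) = -50808059355 / 94286719936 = -0.54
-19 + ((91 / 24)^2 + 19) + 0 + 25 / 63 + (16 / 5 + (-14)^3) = -54956693 / 20160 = -2726.03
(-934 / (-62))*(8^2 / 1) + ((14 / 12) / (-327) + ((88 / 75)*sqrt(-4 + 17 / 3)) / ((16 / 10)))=11*sqrt(15) / 45 + 58640039 / 60822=965.07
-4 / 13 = -0.31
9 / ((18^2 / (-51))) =-17 / 12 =-1.42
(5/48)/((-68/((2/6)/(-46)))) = 5/450432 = 0.00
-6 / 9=-2 / 3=-0.67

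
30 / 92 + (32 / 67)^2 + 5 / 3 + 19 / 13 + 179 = 1471190003 / 8053266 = 182.68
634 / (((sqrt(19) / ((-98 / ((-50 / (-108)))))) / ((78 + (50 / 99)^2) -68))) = -131471312* sqrt(19) / 1815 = -315741.14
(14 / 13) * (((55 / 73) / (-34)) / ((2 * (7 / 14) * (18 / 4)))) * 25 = -19250 / 145197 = -0.13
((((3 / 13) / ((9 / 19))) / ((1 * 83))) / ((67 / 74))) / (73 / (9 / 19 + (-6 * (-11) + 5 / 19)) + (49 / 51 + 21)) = 30307736 / 107781416821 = 0.00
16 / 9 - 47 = -407 / 9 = -45.22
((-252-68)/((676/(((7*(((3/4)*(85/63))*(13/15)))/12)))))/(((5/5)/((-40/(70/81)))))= 1020/91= 11.21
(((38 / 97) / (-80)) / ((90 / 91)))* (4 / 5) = -1729 / 436500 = -0.00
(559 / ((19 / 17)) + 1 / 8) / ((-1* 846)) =-76043 / 128592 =-0.59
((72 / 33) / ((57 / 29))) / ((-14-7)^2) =232 / 92169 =0.00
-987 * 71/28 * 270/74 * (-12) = 4054455/37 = 109579.86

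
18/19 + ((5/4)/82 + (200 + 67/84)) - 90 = 14626285/130872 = 111.76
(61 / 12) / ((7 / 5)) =305 / 84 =3.63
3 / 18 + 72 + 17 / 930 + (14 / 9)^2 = 936662 / 12555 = 74.60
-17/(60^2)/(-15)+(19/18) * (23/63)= 437357/1134000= 0.39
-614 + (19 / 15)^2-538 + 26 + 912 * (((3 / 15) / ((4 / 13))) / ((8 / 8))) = -119609 / 225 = -531.60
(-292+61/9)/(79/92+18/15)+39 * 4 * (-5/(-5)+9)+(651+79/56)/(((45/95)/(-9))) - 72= -5272289671/477288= -11046.35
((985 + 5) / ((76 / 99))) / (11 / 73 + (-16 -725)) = -3577365 / 2055116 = -1.74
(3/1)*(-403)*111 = -134199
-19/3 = -6.33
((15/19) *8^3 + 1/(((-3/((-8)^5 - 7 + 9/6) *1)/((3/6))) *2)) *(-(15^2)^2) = -24126406875/152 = -158726361.02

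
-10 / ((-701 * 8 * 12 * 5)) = 1 / 33648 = 0.00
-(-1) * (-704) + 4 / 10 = -3518 / 5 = -703.60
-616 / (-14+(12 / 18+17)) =-168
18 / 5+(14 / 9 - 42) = -36.84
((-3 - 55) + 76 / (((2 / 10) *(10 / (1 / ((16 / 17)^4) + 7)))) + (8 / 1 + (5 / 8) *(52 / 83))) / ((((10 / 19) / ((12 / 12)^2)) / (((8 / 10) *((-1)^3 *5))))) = -13684603339 / 6799360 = -2012.63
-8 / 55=-0.15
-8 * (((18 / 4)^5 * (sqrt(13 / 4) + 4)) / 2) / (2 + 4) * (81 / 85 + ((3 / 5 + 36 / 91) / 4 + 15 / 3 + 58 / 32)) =-3904536393 / 99008 - 3904536393 * sqrt(13) / 792064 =-57210.40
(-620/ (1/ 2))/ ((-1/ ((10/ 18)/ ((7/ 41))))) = 254200/ 63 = 4034.92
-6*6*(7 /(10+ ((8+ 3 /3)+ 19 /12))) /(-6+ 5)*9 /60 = 2268 /1235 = 1.84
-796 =-796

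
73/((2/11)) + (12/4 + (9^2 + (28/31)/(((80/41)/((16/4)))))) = 151079/310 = 487.35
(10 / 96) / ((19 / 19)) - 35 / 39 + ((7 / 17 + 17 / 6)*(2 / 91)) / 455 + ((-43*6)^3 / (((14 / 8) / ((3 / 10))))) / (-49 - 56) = 4736458015301 / 168932400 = 28037.59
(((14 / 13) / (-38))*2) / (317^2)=-14 / 24820783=-0.00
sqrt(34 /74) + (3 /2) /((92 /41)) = 123 /184 + sqrt(629) /37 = 1.35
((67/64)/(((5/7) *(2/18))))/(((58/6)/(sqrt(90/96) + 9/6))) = 12663 *sqrt(15)/37120 + 37989/18560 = 3.37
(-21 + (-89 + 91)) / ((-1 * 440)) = 19 / 440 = 0.04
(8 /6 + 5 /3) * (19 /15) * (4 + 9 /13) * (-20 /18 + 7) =61427 /585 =105.00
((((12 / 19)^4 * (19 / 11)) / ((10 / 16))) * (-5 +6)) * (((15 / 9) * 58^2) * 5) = 12327.25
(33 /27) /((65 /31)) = 341 /585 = 0.58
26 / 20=13 / 10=1.30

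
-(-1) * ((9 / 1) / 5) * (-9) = -81 / 5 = -16.20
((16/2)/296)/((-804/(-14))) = 7/14874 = 0.00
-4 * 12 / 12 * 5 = -20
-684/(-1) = 684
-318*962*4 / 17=-1223664 / 17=-71980.24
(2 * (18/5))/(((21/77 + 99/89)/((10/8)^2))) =14685/1808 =8.12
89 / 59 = 1.51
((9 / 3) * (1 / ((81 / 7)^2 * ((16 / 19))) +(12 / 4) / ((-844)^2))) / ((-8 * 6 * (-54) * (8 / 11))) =228078037 / 16152087730176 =0.00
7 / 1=7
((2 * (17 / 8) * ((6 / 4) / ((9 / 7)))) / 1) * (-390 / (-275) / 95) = 1547 / 20900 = 0.07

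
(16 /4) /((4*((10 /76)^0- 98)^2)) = 1 /9409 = 0.00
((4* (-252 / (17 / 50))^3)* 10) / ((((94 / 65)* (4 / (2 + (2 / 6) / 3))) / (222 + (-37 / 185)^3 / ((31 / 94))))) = -9444376631289600000 / 7158241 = -1319371145968.63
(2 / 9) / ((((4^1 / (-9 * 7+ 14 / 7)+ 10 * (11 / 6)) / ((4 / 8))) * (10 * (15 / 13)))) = 793 / 1504350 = 0.00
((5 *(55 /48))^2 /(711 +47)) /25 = 3025 /1746432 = 0.00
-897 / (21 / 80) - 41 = -24207 / 7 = -3458.14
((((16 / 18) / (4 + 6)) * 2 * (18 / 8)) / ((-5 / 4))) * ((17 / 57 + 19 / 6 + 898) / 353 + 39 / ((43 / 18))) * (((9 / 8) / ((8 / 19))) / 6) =-6533773 / 2428640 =-2.69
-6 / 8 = -3 / 4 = -0.75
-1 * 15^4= -50625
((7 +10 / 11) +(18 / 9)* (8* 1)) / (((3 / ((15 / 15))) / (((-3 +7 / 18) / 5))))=-12361 / 2970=-4.16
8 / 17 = 0.47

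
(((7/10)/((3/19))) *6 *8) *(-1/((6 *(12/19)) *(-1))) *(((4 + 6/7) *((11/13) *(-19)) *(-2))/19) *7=1890196/585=3231.10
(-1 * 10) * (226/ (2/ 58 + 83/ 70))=-4587800/ 2477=-1852.16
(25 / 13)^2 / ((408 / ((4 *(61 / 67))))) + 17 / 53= 21654707 / 61212138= 0.35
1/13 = 0.08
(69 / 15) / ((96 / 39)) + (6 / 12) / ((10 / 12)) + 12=463 / 32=14.47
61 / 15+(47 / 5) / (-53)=3.89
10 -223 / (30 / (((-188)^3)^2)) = -4922910757615466 / 15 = -328194050507697.73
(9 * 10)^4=65610000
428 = 428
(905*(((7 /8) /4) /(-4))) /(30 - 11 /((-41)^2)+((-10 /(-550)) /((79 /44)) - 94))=4206408325 /5439142528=0.77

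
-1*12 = -12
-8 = -8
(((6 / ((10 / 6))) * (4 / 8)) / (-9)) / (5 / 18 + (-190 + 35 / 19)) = 342 / 321275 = 0.00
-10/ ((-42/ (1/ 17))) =5/ 357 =0.01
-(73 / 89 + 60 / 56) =-2357 / 1246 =-1.89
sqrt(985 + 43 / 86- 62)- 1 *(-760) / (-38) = -20 + sqrt(3694) / 2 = 10.39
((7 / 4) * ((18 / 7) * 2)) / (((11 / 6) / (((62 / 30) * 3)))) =1674 / 55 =30.44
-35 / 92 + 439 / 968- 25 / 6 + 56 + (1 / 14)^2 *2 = 169913113 / 3272808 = 51.92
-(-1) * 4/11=4/11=0.36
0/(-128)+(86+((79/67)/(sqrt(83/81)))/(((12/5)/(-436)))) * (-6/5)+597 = 154998 * sqrt(83)/5561+2469/5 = 747.73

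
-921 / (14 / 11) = -723.64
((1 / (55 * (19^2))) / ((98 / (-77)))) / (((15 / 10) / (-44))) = 44 / 37905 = 0.00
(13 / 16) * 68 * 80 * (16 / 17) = 4160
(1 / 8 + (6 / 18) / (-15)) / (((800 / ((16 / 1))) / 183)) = 2257 / 6000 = 0.38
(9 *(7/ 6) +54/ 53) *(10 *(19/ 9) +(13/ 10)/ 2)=1594219/ 6360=250.66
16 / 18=8 / 9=0.89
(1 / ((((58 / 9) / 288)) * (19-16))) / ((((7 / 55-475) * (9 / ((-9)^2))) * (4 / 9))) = -26730 / 42079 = -0.64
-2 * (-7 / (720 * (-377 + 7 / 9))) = -7 / 135440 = -0.00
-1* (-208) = 208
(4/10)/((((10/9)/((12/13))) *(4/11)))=297/325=0.91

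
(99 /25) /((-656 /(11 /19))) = -1089 /311600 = -0.00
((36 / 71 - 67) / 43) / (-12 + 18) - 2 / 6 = -3609 / 6106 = -0.59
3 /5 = 0.60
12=12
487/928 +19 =18119/928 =19.52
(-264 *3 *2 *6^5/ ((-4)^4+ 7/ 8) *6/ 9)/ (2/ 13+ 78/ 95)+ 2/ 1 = -1352070614/ 41237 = -32787.80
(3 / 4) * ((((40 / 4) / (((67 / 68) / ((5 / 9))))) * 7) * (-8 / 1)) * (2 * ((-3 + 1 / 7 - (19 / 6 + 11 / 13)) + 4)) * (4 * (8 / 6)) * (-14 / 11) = -2386854400 / 258687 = -9226.80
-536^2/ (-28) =71824/ 7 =10260.57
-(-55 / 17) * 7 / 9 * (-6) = -770 / 51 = -15.10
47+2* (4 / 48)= 47.17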